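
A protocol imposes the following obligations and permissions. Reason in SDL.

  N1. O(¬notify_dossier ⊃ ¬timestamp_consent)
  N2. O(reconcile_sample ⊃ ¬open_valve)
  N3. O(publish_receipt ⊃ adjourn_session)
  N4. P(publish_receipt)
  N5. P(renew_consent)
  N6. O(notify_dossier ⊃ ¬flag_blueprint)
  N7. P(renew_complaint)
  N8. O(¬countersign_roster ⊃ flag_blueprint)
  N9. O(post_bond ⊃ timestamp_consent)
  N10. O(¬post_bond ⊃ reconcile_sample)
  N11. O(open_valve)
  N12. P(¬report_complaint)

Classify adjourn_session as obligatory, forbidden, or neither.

Neither

Premise 3 is O(publish_receipt ⊃ adjourn_session), but O(publish_receipt) is not derivable from the premises (the permission P(publish_receipt) asserts only ¬O(¬publish_receipt), not O(publish_receipt)), so it does not yield O(adjourn_session).
No premise or chain of K-axiom applications forces O(adjourn_session), and none forces O(¬adjourn_session). So adjourn_session is neither obligatory nor forbidden under these norms.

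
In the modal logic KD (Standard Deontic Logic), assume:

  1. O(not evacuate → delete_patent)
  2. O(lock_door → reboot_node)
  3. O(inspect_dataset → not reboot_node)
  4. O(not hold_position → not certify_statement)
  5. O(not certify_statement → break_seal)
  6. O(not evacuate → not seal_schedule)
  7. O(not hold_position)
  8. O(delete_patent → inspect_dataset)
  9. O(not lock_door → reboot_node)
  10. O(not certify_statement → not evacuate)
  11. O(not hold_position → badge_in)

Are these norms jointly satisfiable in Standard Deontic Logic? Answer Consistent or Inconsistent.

Inconsistent

Premises 2 and 9 cover both cases: O(lock_door → reboot_node) and O(not lock_door → reboot_node). Since lock_door ∨ not lock_door is a tautology, O(reboot_node) follows.
Premise 3, O(inspect_dataset → not reboot_node), contraposes to O(reboot_node → not inspect_dataset); with O(reboot_node) we get O(not inspect_dataset).
Premise 8, O(delete_patent → inspect_dataset), contraposes to O(not inspect_dataset → not delete_patent); with O(not inspect_dataset) we get O(not delete_patent).
Premise 1 is O(not evacuate → delete_patent); contrapositively O(not delete_patent → evacuate). Since O(not delete_patent) holds, K gives O(evacuate).
Premise 10, O(not certify_statement → not evacuate), contraposes to O(evacuate → certify_statement); with O(evacuate) we get O(certify_statement).
Premise 4, O(not hold_position → not certify_statement), contraposes to O(certify_statement → hold_position); with O(certify_statement) we get O(hold_position).
However, premise 7 gives O(not hold_position).
We now have both O(hold_position) and O(not hold_position) — hold_position is simultaneously obligatory and forbidden, violating the D-axiom.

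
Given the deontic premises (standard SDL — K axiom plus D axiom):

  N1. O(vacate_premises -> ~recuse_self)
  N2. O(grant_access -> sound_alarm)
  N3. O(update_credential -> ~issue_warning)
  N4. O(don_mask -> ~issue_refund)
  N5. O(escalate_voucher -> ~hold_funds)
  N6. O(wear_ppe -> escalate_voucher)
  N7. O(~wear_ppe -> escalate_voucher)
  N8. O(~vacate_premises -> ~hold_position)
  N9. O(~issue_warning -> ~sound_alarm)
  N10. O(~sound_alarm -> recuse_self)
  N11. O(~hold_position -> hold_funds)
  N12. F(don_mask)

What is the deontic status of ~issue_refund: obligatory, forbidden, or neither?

Premise 4 is O(don_mask -> ~issue_refund), but O(don_mask) is not derivable from the premises, so it does not yield O(~issue_refund).
No premise or chain of K-axiom applications forces O(~issue_refund), and none forces O(issue_refund). So ~issue_refund is neither obligatory nor forbidden under these norms.

Neither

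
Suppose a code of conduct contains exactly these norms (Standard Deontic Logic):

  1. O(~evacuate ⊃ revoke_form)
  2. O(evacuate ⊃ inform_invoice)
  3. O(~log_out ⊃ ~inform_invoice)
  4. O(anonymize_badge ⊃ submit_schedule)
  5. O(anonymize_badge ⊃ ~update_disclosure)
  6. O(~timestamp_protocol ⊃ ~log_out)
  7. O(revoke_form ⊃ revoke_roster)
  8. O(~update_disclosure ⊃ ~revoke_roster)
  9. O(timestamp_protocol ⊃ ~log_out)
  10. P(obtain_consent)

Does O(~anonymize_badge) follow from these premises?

Yes

Premises 9 and 6 cover both cases: O(timestamp_protocol ⊃ ~log_out) and O(~timestamp_protocol ⊃ ~log_out). Since timestamp_protocol ∨ ~timestamp_protocol is a tautology, O(~log_out) follows.
With premise 3, O(~log_out ⊃ ~inform_invoice), the K-axiom yields O(~inform_invoice).
Premise 2, O(evacuate ⊃ inform_invoice), contraposes to O(~inform_invoice ⊃ ~evacuate); with O(~inform_invoice) we get O(~evacuate).
Premise 1 is O(~evacuate ⊃ revoke_form); since O(~evacuate), deontic closure gives O(revoke_form).
From O(revoke_form) and premise 7, O(revoke_form ⊃ revoke_roster), we obtain O(revoke_roster).
Premise 8, O(~update_disclosure ⊃ ~revoke_roster), contraposes to O(revoke_roster ⊃ update_disclosure); with O(revoke_roster) we get O(update_disclosure).
The contrapositive of premise 5 (O(anonymize_badge ⊃ ~update_disclosure)) is O(update_disclosure ⊃ ~anonymize_badge), and O(update_disclosure) is already established, so O(~anonymize_badge).
Premises 4, 10 do not contribute to this derivation.
So O(~anonymize_badge) follows.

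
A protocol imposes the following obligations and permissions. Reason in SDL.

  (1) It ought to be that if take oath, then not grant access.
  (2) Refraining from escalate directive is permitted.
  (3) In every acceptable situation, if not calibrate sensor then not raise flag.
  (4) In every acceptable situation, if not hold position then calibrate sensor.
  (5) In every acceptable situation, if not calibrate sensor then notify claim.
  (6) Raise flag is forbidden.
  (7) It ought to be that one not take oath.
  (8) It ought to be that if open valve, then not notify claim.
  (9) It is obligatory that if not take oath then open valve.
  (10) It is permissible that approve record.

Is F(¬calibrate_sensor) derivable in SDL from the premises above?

Yes

From premise 7 we have O(¬take_oath).
Premise 9 is O(¬take_oath → open_valve); since O(¬take_oath), deontic closure gives O(open_valve).
With premise 8, O(open_valve → ¬notify_claim), the K-axiom yields O(¬notify_claim).
Premise 5, O(¬calibrate_sensor → notify_claim), contraposes to O(¬notify_claim → calibrate_sensor); with O(¬notify_claim) we get O(calibrate_sensor).
Premises 1, 2, 3, 4, 6, 10 do not contribute to this derivation.
So O(calibrate_sensor) holds, i.e. F(¬calibrate_sensor). The claim follows.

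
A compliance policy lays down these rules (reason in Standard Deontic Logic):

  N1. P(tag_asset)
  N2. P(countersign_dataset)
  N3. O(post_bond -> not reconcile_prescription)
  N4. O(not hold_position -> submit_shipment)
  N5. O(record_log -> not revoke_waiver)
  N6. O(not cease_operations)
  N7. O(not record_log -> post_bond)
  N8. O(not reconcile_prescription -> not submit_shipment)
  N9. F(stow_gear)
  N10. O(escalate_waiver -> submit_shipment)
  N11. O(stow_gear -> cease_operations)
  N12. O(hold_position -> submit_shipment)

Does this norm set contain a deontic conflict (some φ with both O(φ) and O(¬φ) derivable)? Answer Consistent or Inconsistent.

Consistent

Premise 11 is O(stow_gear -> cease_operations), but O(stow_gear) is not derivable from the premises, so it does not yield O(cease_operations).
So O(cease_operations) is not derivable, and the apparent clash with O(not cease_operations) does not arise.
A world satisfying every obligation exists (e.g. cease_operations=false, countersign_dataset=false, escalate_waiver=false, hold_position=false, post_bond=false, reconcile_prescription=true, record_log=true, revoke_waiver=false, stow_gear=false, submit_shipment=true, tag_asset=false); no atom is both obligatory and forbidden, so the set is consistent.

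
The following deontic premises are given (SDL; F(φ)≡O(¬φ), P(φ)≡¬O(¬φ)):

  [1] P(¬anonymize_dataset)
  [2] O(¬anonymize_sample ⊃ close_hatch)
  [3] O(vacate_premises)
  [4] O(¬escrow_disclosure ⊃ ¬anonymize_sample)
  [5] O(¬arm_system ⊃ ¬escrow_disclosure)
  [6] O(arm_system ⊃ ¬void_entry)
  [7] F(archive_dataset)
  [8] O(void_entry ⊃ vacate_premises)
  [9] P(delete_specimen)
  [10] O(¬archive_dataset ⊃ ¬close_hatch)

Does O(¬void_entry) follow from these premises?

Premise 7, F(archive_dataset), is equivalent to O(¬archive_dataset).
From O(¬archive_dataset) and premise 10, O(¬archive_dataset ⊃ ¬close_hatch), we obtain O(¬close_hatch).
Premise 2, O(¬anonymize_sample ⊃ close_hatch), contraposes to O(¬close_hatch ⊃ anonymize_sample); with O(¬close_hatch) we get O(anonymize_sample).
Premise 4, O(¬escrow_disclosure ⊃ ¬anonymize_sample), contraposes to O(anonymize_sample ⊃ escrow_disclosure); with O(anonymize_sample) we get O(escrow_disclosure).
Premise 5, O(¬arm_system ⊃ ¬escrow_disclosure), contraposes to O(escrow_disclosure ⊃ arm_system); with O(escrow_disclosure) we get O(arm_system).
Premise 6 is O(arm_system ⊃ ¬void_entry); since O(arm_system), deontic closure gives O(¬void_entry).
Premises 1, 3, 8, 9 do not contribute to this derivation.
So O(¬void_entry) follows.

Yes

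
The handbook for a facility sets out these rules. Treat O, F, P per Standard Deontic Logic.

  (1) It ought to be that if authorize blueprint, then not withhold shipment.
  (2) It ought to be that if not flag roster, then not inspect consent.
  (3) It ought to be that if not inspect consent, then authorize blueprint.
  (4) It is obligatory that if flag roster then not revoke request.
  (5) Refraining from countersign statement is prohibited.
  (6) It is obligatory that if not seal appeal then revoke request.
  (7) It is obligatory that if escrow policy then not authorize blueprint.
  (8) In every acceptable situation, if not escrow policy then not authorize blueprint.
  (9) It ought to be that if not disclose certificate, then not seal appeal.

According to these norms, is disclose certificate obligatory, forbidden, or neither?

Obligatory

Premises 7 and 8 are O(escrow_policy → ¬authorize_blueprint) and O(¬escrow_policy → ¬authorize_blueprint); every ideal world satisfies escrow_policy or ¬escrow_policy, so in either case ¬authorize_blueprint holds — hence O(¬authorize_blueprint).
The contrapositive of premise 3 (O(¬inspect_consent → authorize_blueprint)) is O(¬authorize_blueprint → inspect_consent), and O(¬authorize_blueprint) is already established, so O(inspect_consent).
The contrapositive of premise 2 (O(¬flag_roster → ¬inspect_consent)) is O(inspect_consent → flag_roster), and O(inspect_consent) is already established, so O(flag_roster).
Applying K to premise 4 (O(flag_roster → ¬revoke_request)) and O(flag_roster) yields O(¬revoke_request).
Premise 6, O(¬seal_appeal → revoke_request), contraposes to O(¬revoke_request → seal_appeal); with O(¬revoke_request) we get O(seal_appeal).
Premise 9 is O(¬disclose_certificate → ¬seal_appeal); contrapositively O(seal_appeal → disclose_certificate). Since O(seal_appeal) holds, K gives O(disclose_certificate).
Premises 1, 5 do not contribute to this derivation.
Hence disclose_certificate is obligatory.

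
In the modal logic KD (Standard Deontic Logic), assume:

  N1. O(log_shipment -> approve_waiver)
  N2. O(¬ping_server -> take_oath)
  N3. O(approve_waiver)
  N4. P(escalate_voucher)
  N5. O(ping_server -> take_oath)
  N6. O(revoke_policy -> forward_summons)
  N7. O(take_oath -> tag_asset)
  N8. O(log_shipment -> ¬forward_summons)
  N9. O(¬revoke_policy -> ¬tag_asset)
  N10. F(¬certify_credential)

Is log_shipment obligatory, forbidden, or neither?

Premises 2 and 5 cover both cases: O(¬ping_server -> take_oath) and O(ping_server -> take_oath). Since ¬ping_server ∨ ping_server is a tautology, O(take_oath) follows.
Premise 7 is O(take_oath -> tag_asset); since O(take_oath), deontic closure gives O(tag_asset).
Premise 9 is O(¬revoke_policy -> ¬tag_asset); contrapositively O(tag_asset -> revoke_policy). Since O(tag_asset) holds, K gives O(revoke_policy).
From O(revoke_policy) and premise 6, O(revoke_policy -> forward_summons), we obtain O(forward_summons).
Premise 8 is O(log_shipment -> ¬forward_summons); contrapositively O(forward_summons -> ¬log_shipment). Since O(forward_summons) holds, K gives O(¬log_shipment).
Premises 1, 3, 4, 10 do not contribute to this derivation.
Thus O(¬log_shipment), which is F(log_shipment): log_shipment is forbidden.

Forbidden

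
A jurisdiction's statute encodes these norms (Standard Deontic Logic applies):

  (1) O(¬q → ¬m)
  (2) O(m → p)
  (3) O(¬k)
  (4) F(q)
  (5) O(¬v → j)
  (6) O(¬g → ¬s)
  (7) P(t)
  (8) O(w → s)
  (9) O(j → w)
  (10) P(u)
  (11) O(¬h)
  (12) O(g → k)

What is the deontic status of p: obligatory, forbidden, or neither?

Neither

Premise 2 is O(m → p), but O(m) is not derivable from the premises, so it does not yield O(p).
No premise or chain of K-axiom applications forces O(p), and none forces O(¬p). So p is neither obligatory nor forbidden under these norms.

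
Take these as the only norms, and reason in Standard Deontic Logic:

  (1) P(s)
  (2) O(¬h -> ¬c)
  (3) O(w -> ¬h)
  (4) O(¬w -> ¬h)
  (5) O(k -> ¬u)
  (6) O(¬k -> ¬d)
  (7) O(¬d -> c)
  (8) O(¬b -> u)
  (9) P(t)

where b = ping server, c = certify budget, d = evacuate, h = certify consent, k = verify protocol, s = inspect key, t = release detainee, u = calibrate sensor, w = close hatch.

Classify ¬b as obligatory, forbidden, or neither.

Forbidden

By case analysis on w: premise 3 gives O(w -> ¬h) and premise 4 gives O(¬w -> ¬h), so O(¬h) either way.
Applying K to premise 2 (O(¬h -> ¬c)) and O(¬h) yields O(¬c).
Premise 7, O(¬d -> c), contraposes to O(¬c -> d); with O(¬c) we get O(d).
The contrapositive of premise 6 (O(¬k -> ¬d)) is O(d -> k), and O(d) is already established, so O(k).
Applying K to premise 5 (O(k -> ¬u)) and O(k) yields O(¬u).
Premise 8, O(¬b -> u), contraposes to O(¬u -> b); with O(¬u) we get O(b).
Premises 1, 9 do not contribute to this derivation.
Thus O(b), which is F(¬b): ¬b is forbidden.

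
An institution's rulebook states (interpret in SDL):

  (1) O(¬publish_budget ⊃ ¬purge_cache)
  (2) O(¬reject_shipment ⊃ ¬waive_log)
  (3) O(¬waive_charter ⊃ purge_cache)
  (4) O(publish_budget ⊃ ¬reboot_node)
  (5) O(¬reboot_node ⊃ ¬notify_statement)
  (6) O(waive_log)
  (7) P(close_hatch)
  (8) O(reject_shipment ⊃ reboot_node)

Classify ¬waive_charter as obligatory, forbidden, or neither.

Forbidden

Premise 6 gives O(waive_log).
Premise 2, O(¬reject_shipment ⊃ ¬waive_log), contraposes to O(waive_log ⊃ reject_shipment); with O(waive_log) we get O(reject_shipment).
With premise 8, O(reject_shipment ⊃ reboot_node), the K-axiom yields O(reboot_node).
Premise 4, O(publish_budget ⊃ ¬reboot_node), contraposes to O(reboot_node ⊃ ¬publish_budget); with O(reboot_node) we get O(¬publish_budget).
Applying K to premise 1 (O(¬publish_budget ⊃ ¬purge_cache)) and O(¬publish_budget) yields O(¬purge_cache).
Premise 3 is O(¬waive_charter ⊃ purge_cache); contrapositively O(¬purge_cache ⊃ waive_charter). Since O(¬purge_cache) holds, K gives O(waive_charter).
Premises 5, 7 do not contribute to this derivation.
Thus O(waive_charter), which is F(¬waive_charter): ¬waive_charter is forbidden.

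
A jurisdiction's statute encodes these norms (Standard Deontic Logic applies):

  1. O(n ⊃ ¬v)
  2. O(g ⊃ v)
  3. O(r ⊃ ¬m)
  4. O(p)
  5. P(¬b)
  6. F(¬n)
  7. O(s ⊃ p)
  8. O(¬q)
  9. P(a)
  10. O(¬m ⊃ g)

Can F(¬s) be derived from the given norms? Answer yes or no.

Premise 7 is O(s ⊃ p); even if O(p) held, inferring O(s) would be affirming the consequent — invalid.
No other premise forces O(s). An ideal world satisfying every premise can still have ¬s true, so F(¬s) is not derivable.

No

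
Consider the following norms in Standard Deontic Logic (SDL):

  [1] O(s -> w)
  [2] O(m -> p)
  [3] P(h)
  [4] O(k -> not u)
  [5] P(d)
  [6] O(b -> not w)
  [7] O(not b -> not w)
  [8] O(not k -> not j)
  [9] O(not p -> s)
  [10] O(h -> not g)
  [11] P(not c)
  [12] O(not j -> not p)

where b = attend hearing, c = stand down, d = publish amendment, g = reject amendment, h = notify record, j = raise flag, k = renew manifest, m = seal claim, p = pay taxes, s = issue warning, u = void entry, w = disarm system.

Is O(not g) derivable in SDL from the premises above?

No

Premise 10 is O(h -> not g), but O(h) is not derivable from the premises (the permission P(h) asserts only not O(not h), not O(h)), so it does not yield O(not g).
No other premise forces O(not g). An ideal world satisfying every premise can still have not g false, so O(not g) is not derivable.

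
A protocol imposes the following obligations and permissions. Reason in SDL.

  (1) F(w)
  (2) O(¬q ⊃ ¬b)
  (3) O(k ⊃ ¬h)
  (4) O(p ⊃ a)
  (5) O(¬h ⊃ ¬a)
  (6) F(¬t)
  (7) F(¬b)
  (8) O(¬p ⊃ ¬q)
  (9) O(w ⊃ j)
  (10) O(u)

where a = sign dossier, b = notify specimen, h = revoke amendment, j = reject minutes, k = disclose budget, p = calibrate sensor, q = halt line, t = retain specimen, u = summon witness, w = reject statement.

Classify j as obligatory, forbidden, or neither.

Premise 9 is O(w ⊃ j), but O(w) is not derivable from the premises, so it does not yield O(j).
No premise or chain of K-axiom applications forces O(j), and none forces O(¬j). So j is neither obligatory nor forbidden under these norms.

Neither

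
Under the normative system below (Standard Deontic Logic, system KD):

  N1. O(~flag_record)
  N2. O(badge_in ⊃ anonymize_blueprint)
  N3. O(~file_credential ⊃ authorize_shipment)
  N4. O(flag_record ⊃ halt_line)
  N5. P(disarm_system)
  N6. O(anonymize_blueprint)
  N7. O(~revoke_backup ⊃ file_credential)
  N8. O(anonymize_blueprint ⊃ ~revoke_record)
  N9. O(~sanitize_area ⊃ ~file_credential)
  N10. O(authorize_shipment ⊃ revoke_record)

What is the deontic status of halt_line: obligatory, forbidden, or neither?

Neither

Premise 4 is O(flag_record ⊃ halt_line), but O(flag_record) is not derivable from the premises, so it does not yield O(halt_line).
No premise or chain of K-axiom applications forces O(halt_line), and none forces O(~halt_line). So halt_line is neither obligatory nor forbidden under these norms.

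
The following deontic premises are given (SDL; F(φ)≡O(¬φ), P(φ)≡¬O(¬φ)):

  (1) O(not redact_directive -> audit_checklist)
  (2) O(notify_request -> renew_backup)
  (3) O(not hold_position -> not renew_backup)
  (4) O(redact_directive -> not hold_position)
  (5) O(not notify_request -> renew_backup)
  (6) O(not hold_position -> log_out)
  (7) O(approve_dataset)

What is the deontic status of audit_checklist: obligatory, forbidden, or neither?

Premises 2 and 5 cover both cases: O(notify_request -> renew_backup) and O(not notify_request -> renew_backup). Since notify_request ∨ not notify_request is a tautology, O(renew_backup) follows.
The contrapositive of premise 3 (O(not hold_position -> not renew_backup)) is O(renew_backup -> hold_position), and O(renew_backup) is already established, so O(hold_position).
The contrapositive of premise 4 (O(redact_directive -> not hold_position)) is O(hold_position -> not redact_directive), and O(hold_position) is already established, so O(not redact_directive).
Premise 1 is O(not redact_directive -> audit_checklist); since O(not redact_directive), deontic closure gives O(audit_checklist).
Premises 6, 7 do not contribute to this derivation.
Hence audit_checklist is obligatory.

Obligatory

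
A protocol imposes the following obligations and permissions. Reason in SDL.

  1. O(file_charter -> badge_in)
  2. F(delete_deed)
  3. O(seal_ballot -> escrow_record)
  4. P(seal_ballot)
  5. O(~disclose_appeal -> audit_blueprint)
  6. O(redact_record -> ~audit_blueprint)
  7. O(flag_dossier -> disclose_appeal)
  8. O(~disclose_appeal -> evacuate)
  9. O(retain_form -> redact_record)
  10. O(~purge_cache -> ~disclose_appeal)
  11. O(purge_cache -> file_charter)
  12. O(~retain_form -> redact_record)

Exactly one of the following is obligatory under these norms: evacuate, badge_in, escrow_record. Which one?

By case analysis on retain_form: premise 9 gives O(retain_form -> redact_record) and premise 12 gives O(~retain_form -> redact_record), so O(redact_record) either way.
Premise 6 is O(redact_record -> ~audit_blueprint); since O(redact_record), deontic closure gives O(~audit_blueprint).
The contrapositive of premise 5 (O(~disclose_appeal -> audit_blueprint)) is O(~audit_blueprint -> disclose_appeal), and O(~audit_blueprint) is already established, so O(disclose_appeal).
Premise 10, O(~purge_cache -> ~disclose_appeal), contraposes to O(disclose_appeal -> purge_cache); with O(disclose_appeal) we get O(purge_cache).
Applying K to premise 11 (O(purge_cache -> file_charter)) and O(purge_cache) yields O(file_charter).
With premise 1, O(file_charter -> badge_in), the K-axiom yields O(badge_in).
So O(badge_in) holds — badge_in is obligatory. None of the other listed options is made obligatory by any chain of premises.

badge_in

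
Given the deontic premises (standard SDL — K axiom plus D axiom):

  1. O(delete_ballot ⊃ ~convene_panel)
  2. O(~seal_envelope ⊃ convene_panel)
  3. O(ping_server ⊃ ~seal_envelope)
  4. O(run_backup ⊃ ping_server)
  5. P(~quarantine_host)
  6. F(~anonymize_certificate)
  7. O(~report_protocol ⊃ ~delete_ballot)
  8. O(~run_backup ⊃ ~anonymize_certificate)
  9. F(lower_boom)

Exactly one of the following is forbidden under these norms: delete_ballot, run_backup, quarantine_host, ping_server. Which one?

delete_ballot

Premise 6, F(~anonymize_certificate), is equivalent to O(anonymize_certificate).
Premise 8, O(~run_backup ⊃ ~anonymize_certificate), contraposes to O(anonymize_certificate ⊃ run_backup); with O(anonymize_certificate) we get O(run_backup).
With premise 4, O(run_backup ⊃ ping_server), the K-axiom yields O(ping_server).
From O(ping_server) and premise 3, O(ping_server ⊃ ~seal_envelope), we obtain O(~seal_envelope).
Premise 2 is O(~seal_envelope ⊃ convene_panel); since O(~seal_envelope), deontic closure gives O(convene_panel).
Premise 1 is O(delete_ballot ⊃ ~convene_panel); contrapositively O(convene_panel ⊃ ~delete_ballot). Since O(convene_panel) holds, K gives O(~delete_ballot).
So O(~delete_ballot) holds, i.e. delete_ballot is forbidden. None of the other listed options is forbidden under the premises.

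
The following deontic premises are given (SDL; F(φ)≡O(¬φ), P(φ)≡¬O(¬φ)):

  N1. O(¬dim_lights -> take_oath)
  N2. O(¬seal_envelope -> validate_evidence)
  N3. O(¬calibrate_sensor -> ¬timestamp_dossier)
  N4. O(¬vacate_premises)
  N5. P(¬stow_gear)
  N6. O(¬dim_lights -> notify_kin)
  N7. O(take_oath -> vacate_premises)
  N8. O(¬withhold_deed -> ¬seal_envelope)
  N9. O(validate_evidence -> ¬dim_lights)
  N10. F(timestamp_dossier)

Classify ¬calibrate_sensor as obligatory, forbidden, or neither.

Neither

Premise 3 is O(¬calibrate_sensor -> ¬timestamp_dossier); even if O(¬timestamp_dossier) held, inferring O(¬calibrate_sensor) would be affirming the consequent — invalid.
No premise or chain of K-axiom applications forces O(¬calibrate_sensor), and none forces O(calibrate_sensor). So ¬calibrate_sensor is neither obligatory nor forbidden under these norms.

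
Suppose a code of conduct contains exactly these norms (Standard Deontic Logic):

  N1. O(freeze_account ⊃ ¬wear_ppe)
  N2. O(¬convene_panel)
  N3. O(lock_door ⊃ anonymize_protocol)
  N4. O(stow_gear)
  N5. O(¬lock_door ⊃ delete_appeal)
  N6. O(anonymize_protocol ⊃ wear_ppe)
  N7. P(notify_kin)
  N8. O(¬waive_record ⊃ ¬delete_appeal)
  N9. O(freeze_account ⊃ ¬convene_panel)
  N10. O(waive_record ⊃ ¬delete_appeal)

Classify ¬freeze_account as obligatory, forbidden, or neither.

Premises 8 and 10 are O(¬waive_record ⊃ ¬delete_appeal) and O(waive_record ⊃ ¬delete_appeal); every ideal world satisfies ¬waive_record or waive_record, so in either case ¬delete_appeal holds — hence O(¬delete_appeal).
Premise 5 is O(¬lock_door ⊃ delete_appeal); contrapositively O(¬delete_appeal ⊃ lock_door). Since O(¬delete_appeal) holds, K gives O(lock_door).
From O(lock_door) and premise 3, O(lock_door ⊃ anonymize_protocol), we obtain O(anonymize_protocol).
With premise 6, O(anonymize_protocol ⊃ wear_ppe), the K-axiom yields O(wear_ppe).
Premise 1 is O(freeze_account ⊃ ¬wear_ppe); contrapositively O(wear_ppe ⊃ ¬freeze_account). Since O(wear_ppe) holds, K gives O(¬freeze_account).
Premises 2, 4, 7, 9 do not contribute to this derivation.
Hence ¬freeze_account is obligatory.

Obligatory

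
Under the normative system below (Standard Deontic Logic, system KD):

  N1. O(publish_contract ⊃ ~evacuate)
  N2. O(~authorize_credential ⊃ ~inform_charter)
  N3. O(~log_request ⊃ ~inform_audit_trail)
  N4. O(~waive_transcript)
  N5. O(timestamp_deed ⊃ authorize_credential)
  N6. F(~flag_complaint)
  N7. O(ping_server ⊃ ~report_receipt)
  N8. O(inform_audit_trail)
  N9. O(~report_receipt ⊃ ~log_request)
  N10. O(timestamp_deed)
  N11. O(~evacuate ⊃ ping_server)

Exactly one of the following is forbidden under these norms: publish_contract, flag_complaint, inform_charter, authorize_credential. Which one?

Premise 8 gives O(inform_audit_trail).
Premise 3 is O(~log_request ⊃ ~inform_audit_trail); contrapositively O(inform_audit_trail ⊃ log_request). Since O(inform_audit_trail) holds, K gives O(log_request).
The contrapositive of premise 9 (O(~report_receipt ⊃ ~log_request)) is O(log_request ⊃ report_receipt), and O(log_request) is already established, so O(report_receipt).
The contrapositive of premise 7 (O(ping_server ⊃ ~report_receipt)) is O(report_receipt ⊃ ~ping_server), and O(report_receipt) is already established, so O(~ping_server).
Premise 11 is O(~evacuate ⊃ ping_server); contrapositively O(~ping_server ⊃ evacuate). Since O(~ping_server) holds, K gives O(evacuate).
Premise 1, O(publish_contract ⊃ ~evacuate), contraposes to O(evacuate ⊃ ~publish_contract); with O(evacuate) we get O(~publish_contract).
So O(~publish_contract) holds, i.e. publish_contract is forbidden. None of the other listed options is forbidden under the premises.

publish_contract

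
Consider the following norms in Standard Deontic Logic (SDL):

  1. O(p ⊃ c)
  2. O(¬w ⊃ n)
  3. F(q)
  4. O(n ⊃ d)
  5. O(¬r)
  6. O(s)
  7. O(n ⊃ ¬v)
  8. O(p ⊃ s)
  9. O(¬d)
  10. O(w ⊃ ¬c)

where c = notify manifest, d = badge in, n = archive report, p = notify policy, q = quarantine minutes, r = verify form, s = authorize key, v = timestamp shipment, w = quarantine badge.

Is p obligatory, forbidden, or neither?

Forbidden

Premise 9 gives O(¬d).
The contrapositive of premise 4 (O(n ⊃ d)) is O(¬d ⊃ ¬n), and O(¬d) is already established, so O(¬n).
Premise 2 is O(¬w ⊃ n); contrapositively O(¬n ⊃ w). Since O(¬n) holds, K gives O(w).
Premise 10 is O(w ⊃ ¬c); since O(w), deontic closure gives O(¬c).
Premise 1, O(p ⊃ c), contraposes to O(¬c ⊃ ¬p); with O(¬c) we get O(¬p).
Premises 3, 5, 6, 7, 8 do not contribute to this derivation.
Thus O(¬p), which is F(p): p is forbidden.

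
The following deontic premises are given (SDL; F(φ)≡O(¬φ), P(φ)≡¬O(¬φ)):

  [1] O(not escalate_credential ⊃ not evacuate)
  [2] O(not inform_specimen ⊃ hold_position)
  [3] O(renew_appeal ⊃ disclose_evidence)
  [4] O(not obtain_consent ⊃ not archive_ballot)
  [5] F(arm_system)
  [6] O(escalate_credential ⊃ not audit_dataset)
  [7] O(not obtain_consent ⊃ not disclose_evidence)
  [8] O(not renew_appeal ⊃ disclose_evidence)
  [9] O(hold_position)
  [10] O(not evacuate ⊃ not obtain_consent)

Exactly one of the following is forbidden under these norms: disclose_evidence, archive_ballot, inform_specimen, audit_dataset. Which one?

By case analysis on not renew_appeal: premise 8 gives O(not renew_appeal ⊃ disclose_evidence) and premise 3 gives O(renew_appeal ⊃ disclose_evidence), so O(disclose_evidence) either way.
Premise 7 is O(not obtain_consent ⊃ not disclose_evidence); contrapositively O(disclose_evidence ⊃ obtain_consent). Since O(disclose_evidence) holds, K gives O(obtain_consent).
The contrapositive of premise 10 (O(not evacuate ⊃ not obtain_consent)) is O(obtain_consent ⊃ evacuate), and O(obtain_consent) is already established, so O(evacuate).
Premise 1, O(not escalate_credential ⊃ not evacuate), contraposes to O(evacuate ⊃ escalate_credential); with O(evacuate) we get O(escalate_credential).
Applying K to premise 6 (O(escalate_credential ⊃ not audit_dataset)) and O(escalate_credential) yields O(not audit_dataset).
So O(not audit_dataset) holds, i.e. audit_dataset is forbidden. None of the other listed options is forbidden under the premises.

audit_dataset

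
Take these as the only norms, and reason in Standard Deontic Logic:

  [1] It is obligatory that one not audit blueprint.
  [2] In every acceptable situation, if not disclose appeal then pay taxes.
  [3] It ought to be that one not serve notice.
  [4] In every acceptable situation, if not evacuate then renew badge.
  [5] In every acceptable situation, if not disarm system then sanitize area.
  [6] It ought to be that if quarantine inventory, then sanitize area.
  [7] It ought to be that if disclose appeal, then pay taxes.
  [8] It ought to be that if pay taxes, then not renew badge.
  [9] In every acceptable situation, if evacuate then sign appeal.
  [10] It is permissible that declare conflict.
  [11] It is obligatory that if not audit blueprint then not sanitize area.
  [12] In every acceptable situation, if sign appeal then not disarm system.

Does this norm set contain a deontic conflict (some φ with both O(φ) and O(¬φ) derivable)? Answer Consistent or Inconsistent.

Inconsistent

By case analysis on ¬disclose_appeal: premise 2 gives O(¬disclose_appeal → pay_taxes) and premise 7 gives O(disclose_appeal → pay_taxes), so O(pay_taxes) either way.
Applying K to premise 8 (O(pay_taxes → ¬renew_badge)) and O(pay_taxes) yields O(¬renew_badge).
Premise 4, O(¬evacuate → renew_badge), contraposes to O(¬renew_badge → evacuate); with O(¬renew_badge) we get O(evacuate).
Premise 9 is O(evacuate → sign_appeal); since O(evacuate), deontic closure gives O(sign_appeal).
With premise 12, O(sign_appeal → ¬disarm_system), the K-axiom yields O(¬disarm_system).
From O(¬disarm_system) and premise 5, O(¬disarm_system → sanitize_area), we obtain O(sanitize_area).
Premise 11 is O(¬audit_blueprint → ¬sanitize_area); contrapositively O(sanitize_area → audit_blueprint). Since O(sanitize_area) holds, K gives O(audit_blueprint).
But premise 1 directly asserts O(¬audit_blueprint).
We now have both O(audit_blueprint) and O(¬audit_blueprint) — audit_blueprint is simultaneously obligatory and forbidden, violating the D-axiom.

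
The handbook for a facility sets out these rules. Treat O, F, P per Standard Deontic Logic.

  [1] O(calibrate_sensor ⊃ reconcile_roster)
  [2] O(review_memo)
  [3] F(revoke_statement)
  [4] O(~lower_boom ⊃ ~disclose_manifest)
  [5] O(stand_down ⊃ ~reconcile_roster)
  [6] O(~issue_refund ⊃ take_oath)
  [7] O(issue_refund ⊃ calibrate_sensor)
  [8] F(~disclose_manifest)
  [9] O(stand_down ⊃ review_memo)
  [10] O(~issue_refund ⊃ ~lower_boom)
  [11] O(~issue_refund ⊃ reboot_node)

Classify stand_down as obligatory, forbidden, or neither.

Forbidden

Premise 8, F(~disclose_manifest), is equivalent to O(disclose_manifest).
Premise 4, O(~lower_boom ⊃ ~disclose_manifest), contraposes to O(disclose_manifest ⊃ lower_boom); with O(disclose_manifest) we get O(lower_boom).
Premise 10, O(~issue_refund ⊃ ~lower_boom), contraposes to O(lower_boom ⊃ issue_refund); with O(lower_boom) we get O(issue_refund).
With premise 7, O(issue_refund ⊃ calibrate_sensor), the K-axiom yields O(calibrate_sensor).
Premise 1 is O(calibrate_sensor ⊃ reconcile_roster); since O(calibrate_sensor), deontic closure gives O(reconcile_roster).
The contrapositive of premise 5 (O(stand_down ⊃ ~reconcile_roster)) is O(reconcile_roster ⊃ ~stand_down), and O(reconcile_roster) is already established, so O(~stand_down).
Premises 2, 3, 6, 9, 11 do not contribute to this derivation.
Thus O(~stand_down), which is F(stand_down): stand_down is forbidden.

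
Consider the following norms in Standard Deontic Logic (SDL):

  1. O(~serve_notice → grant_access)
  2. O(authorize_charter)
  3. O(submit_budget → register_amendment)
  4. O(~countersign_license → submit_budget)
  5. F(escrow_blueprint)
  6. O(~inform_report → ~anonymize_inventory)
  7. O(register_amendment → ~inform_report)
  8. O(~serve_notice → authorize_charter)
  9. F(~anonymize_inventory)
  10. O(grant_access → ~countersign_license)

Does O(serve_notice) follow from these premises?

F(~anonymize_inventory) at premise 9 means O(anonymize_inventory).
The contrapositive of premise 6 (O(~inform_report → ~anonymize_inventory)) is O(anonymize_inventory → inform_report), and O(anonymize_inventory) is already established, so O(inform_report).
The contrapositive of premise 7 (O(register_amendment → ~inform_report)) is O(inform_report → ~register_amendment), and O(inform_report) is already established, so O(~register_amendment).
Premise 3, O(submit_budget → register_amendment), contraposes to O(~register_amendment → ~submit_budget); with O(~register_amendment) we get O(~submit_budget).
Premise 4, O(~countersign_license → submit_budget), contraposes to O(~submit_budget → countersign_license); with O(~submit_budget) we get O(countersign_license).
The contrapositive of premise 10 (O(grant_access → ~countersign_license)) is O(countersign_license → ~grant_access), and O(countersign_license) is already established, so O(~grant_access).
Premise 1 is O(~serve_notice → grant_access); contrapositively O(~grant_access → serve_notice). Since O(~grant_access) holds, K gives O(serve_notice).
Premises 2, 5, 8 do not contribute to this derivation.
So O(serve_notice) follows.

Yes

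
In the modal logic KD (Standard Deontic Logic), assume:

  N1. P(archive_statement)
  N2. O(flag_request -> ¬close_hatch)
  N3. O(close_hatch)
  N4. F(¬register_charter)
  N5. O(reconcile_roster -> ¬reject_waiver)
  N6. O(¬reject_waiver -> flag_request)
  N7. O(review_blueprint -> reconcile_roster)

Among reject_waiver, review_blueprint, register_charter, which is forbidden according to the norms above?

Premise 3 gives O(close_hatch).
Premise 2, O(flag_request -> ¬close_hatch), contraposes to O(close_hatch -> ¬flag_request); with O(close_hatch) we get O(¬flag_request).
Premise 6, O(¬reject_waiver -> flag_request), contraposes to O(¬flag_request -> reject_waiver); with O(¬flag_request) we get O(reject_waiver).
Premise 5, O(reconcile_roster -> ¬reject_waiver), contraposes to O(reject_waiver -> ¬reconcile_roster); with O(reject_waiver) we get O(¬reconcile_roster).
Premise 7 is O(review_blueprint -> reconcile_roster); contrapositively O(¬reconcile_roster -> ¬review_blueprint). Since O(¬reconcile_roster) holds, K gives O(¬review_blueprint).
So O(¬review_blueprint) holds, i.e. review_blueprint is forbidden. None of the other listed options is forbidden under the premises.

review_blueprint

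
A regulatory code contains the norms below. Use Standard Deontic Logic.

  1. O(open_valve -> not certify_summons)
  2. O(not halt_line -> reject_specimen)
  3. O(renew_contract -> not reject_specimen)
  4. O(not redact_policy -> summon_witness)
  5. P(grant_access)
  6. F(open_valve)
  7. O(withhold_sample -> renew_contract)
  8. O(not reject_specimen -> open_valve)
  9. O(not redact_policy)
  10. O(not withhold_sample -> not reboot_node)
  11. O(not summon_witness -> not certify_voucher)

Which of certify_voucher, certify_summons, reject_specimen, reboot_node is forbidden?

reboot_node

Premise 6 is F(open_valve), i.e. O(not open_valve).
Premise 8, O(not reject_specimen -> open_valve), contraposes to O(not open_valve -> reject_specimen); with O(not open_valve) we get O(reject_specimen).
The contrapositive of premise 3 (O(renew_contract -> not reject_specimen)) is O(reject_specimen -> not renew_contract), and O(reject_specimen) is already established, so O(not renew_contract).
Premise 7 is O(withhold_sample -> renew_contract); contrapositively O(not renew_contract -> not withhold_sample). Since O(not renew_contract) holds, K gives O(not withhold_sample).
Applying K to premise 10 (O(not withhold_sample -> not reboot_node)) and O(not withhold_sample) yields O(not reboot_node).
So O(not reboot_node) holds, i.e. reboot_node is forbidden. None of the other listed options is forbidden under the premises.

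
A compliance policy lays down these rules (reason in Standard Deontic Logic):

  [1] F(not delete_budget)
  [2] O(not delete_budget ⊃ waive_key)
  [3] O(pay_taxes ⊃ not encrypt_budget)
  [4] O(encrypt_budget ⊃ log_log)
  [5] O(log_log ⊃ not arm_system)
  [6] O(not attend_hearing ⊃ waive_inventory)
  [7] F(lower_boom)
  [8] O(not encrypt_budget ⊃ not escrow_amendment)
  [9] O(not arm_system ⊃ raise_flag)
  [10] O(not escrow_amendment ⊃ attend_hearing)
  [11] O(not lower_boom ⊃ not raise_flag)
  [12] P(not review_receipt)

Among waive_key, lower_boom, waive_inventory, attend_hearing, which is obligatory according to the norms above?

Premise 7, F(lower_boom), is equivalent to O(not lower_boom).
Applying K to premise 11 (O(not lower_boom ⊃ not raise_flag)) and O(not lower_boom) yields O(not raise_flag).
Premise 9, O(not arm_system ⊃ raise_flag), contraposes to O(not raise_flag ⊃ arm_system); with O(not raise_flag) we get O(arm_system).
Premise 5 is O(log_log ⊃ not arm_system); contrapositively O(arm_system ⊃ not log_log). Since O(arm_system) holds, K gives O(not log_log).
The contrapositive of premise 4 (O(encrypt_budget ⊃ log_log)) is O(not log_log ⊃ not encrypt_budget), and O(not log_log) is already established, so O(not encrypt_budget).
Premise 8 is O(not encrypt_budget ⊃ not escrow_amendment); since O(not encrypt_budget), deontic closure gives O(not escrow_amendment).
With premise 10, O(not escrow_amendment ⊃ attend_hearing), the K-axiom yields O(attend_hearing).
So O(attend_hearing) holds — attend_hearing is obligatory. None of the other listed options is made obligatory by any chain of premises.

attend_hearing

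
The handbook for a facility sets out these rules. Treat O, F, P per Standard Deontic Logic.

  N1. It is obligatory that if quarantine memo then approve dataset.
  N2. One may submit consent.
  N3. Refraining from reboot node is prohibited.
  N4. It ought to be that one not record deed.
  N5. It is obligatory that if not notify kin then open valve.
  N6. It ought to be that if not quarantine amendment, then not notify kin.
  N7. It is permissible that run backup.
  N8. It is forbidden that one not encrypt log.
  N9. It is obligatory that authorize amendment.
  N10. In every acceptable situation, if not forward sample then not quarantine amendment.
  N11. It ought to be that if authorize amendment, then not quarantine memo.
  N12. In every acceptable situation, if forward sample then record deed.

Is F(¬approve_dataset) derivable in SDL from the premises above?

Premise 1 is O(quarantine_memo → approve_dataset), but O(quarantine_memo) is not derivable from the premises, so it does not yield O(approve_dataset).
No other premise forces O(approve_dataset). An ideal world satisfying every premise can still have ¬approve_dataset true, so F(¬approve_dataset) is not derivable.

No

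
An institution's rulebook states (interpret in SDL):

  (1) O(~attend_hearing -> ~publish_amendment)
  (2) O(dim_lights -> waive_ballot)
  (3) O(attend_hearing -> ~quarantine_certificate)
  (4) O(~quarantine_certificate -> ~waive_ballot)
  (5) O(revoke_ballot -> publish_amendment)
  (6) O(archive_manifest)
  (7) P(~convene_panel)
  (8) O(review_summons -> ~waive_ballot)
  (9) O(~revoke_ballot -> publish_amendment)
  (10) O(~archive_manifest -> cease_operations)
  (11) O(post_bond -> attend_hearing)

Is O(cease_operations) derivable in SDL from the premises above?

No

Premise 10 is O(~archive_manifest -> cease_operations), but O(~archive_manifest) is not derivable from the premises, so it does not yield O(cease_operations).
No other premise forces O(cease_operations). An ideal world satisfying every premise can still have cease_operations false, so O(cease_operations) is not derivable.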